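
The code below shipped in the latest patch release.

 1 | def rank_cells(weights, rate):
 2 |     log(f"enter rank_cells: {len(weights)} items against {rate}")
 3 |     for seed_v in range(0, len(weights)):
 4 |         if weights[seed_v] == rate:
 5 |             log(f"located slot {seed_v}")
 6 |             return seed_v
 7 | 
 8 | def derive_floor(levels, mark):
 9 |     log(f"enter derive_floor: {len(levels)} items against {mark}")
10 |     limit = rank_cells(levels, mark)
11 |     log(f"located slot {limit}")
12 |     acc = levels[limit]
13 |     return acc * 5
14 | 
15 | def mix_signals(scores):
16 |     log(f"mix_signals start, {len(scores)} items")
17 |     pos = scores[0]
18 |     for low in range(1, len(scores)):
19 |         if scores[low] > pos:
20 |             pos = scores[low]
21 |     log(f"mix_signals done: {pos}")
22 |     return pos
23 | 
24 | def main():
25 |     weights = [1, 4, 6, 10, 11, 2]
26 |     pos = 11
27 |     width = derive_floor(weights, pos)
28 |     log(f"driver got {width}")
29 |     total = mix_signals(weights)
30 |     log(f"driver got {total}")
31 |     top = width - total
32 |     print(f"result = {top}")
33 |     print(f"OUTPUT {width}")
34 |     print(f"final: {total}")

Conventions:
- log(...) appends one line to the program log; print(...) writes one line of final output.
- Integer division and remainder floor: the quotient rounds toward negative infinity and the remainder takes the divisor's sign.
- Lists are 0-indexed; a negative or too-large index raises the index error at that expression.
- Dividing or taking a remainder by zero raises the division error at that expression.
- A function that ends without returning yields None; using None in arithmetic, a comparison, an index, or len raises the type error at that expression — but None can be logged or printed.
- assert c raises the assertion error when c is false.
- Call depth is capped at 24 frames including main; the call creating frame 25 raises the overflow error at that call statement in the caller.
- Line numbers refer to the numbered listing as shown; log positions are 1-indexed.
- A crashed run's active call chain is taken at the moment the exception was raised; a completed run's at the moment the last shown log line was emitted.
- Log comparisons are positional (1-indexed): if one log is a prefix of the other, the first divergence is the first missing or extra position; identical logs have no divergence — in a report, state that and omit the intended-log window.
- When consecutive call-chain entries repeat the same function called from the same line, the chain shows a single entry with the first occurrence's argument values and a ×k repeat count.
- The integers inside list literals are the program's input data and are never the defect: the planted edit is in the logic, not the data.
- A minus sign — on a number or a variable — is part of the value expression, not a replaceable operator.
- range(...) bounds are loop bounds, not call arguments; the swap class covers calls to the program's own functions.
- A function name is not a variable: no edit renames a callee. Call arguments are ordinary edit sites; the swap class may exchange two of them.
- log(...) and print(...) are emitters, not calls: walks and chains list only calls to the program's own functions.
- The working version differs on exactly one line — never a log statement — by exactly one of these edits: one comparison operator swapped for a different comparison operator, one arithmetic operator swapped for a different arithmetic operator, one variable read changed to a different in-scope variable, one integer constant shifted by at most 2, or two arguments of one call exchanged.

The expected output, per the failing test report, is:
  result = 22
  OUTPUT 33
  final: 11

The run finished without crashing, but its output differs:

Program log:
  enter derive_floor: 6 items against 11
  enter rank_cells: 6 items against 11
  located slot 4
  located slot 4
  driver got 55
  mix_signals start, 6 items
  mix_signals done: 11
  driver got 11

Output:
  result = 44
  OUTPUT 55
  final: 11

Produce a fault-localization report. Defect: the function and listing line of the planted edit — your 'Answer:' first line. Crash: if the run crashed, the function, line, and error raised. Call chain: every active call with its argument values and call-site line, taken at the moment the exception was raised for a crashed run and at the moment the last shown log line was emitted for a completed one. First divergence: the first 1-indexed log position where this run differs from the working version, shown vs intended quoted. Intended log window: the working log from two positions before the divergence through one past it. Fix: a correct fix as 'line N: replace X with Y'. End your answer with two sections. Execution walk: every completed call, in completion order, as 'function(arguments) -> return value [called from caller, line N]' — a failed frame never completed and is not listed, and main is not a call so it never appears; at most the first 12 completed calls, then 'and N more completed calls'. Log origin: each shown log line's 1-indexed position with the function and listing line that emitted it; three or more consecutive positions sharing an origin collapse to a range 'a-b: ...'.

Answer: the defect is in derive_floor at line 13.
Key fact: Log line 5 is where behavior first shows: 'driver got 55' appears instead of 'driver got 33'.
Call chain: main.
First divergence: at position 5 the run shows 'driver got 55' where the working version logs 'driver got 33'.
Intended log window:
  3: located slot 4
  4: located slot 4
  5: driver got 33
  6: mix_signals start, 6 items
Execution walk:
  rank_cells([1, 4, 6, 10, 11, 2], 11) -> 4  [called from derive_floor, line 10]
  derive_floor([1, 4, 6, 10, 11, 2], 11) -> 55  [called from main, line 27]
  mix_signals([1, 4, 6, 10, 11, 2]) -> 11  [called from main, line 29]
Origin of each log line:
  1 — derive_floor, line 9
  2 — rank_cells, line 2
  3 — rank_cells, line 5
  4 — derive_floor, line 11
  5 — main, line 28
  6 — mix_signals, line 16
  7 — mix_signals, line 21
  8 — main, line 30
A correct fix: line 13: replace `5` with `3`.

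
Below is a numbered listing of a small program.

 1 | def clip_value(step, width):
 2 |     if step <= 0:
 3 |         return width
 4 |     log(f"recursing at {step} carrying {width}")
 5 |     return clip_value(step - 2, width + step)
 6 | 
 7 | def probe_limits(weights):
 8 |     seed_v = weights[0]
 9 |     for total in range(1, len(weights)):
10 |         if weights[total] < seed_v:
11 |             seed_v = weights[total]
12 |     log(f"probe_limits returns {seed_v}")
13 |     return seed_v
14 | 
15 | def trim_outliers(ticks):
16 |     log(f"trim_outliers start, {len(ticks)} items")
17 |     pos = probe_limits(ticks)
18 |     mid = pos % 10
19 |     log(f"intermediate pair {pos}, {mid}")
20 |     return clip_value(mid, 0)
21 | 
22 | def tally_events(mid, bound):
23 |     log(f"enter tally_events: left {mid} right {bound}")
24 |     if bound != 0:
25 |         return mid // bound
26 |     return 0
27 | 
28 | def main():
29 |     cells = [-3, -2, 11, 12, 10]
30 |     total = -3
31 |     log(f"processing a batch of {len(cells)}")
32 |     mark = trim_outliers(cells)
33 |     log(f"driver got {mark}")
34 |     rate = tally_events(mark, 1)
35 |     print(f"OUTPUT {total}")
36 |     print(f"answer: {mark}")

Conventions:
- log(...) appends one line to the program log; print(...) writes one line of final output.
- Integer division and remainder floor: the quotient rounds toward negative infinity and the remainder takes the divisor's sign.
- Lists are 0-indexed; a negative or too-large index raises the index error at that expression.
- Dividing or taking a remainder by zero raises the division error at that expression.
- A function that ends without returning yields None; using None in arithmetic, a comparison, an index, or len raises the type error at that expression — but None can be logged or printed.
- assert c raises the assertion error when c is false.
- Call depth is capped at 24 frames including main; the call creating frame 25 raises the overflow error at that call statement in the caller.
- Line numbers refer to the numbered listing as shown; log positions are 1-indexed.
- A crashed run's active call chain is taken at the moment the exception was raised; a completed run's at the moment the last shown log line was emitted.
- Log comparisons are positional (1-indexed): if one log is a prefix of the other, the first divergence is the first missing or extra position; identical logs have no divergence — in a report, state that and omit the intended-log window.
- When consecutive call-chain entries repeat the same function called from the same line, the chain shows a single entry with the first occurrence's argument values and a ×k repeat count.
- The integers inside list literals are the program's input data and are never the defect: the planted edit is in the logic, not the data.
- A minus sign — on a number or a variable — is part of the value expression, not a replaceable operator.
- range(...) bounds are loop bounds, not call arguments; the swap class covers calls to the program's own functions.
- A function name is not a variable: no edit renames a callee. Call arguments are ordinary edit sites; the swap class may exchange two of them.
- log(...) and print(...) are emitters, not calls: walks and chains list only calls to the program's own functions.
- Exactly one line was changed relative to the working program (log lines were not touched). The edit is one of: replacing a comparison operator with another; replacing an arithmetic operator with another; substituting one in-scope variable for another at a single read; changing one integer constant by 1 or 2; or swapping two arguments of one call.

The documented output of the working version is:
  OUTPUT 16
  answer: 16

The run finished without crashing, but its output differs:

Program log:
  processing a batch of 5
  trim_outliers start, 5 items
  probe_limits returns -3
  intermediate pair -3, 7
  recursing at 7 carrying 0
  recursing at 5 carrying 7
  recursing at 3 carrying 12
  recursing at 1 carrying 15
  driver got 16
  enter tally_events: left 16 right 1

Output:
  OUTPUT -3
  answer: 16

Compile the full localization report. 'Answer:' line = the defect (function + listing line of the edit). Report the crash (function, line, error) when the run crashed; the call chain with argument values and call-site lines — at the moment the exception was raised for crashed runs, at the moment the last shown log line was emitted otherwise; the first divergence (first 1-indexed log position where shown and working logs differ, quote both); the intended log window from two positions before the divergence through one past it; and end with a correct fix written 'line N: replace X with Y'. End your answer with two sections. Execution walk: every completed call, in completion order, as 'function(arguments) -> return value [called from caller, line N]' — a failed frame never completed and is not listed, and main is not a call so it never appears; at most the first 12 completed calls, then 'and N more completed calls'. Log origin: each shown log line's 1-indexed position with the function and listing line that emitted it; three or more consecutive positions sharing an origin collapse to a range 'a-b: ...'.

Answer: the defect is in main at line 35.
Key fact: No log line changed; the fault shows up purely in the output.
Call chain: main -> tally_events(16, 1) (called at line 34).
First divergence: none (the log streams are identical).
Execution walk:
  probe_limits([-3, -2, 11, 12, 10]) -> -3  [called from trim_outliers, line 17]
  clip_value(-1, 16) -> 16  [called from clip_value, line 5]
  clip_value(1, 15) -> 16  [called from clip_value, line 5]
  clip_value(3, 12) -> 16  [called from clip_value, line 5]
  clip_value(5, 7) -> 16  [called from clip_value, line 5]
  clip_value(7, 0) -> 16  [called from trim_outliers, line 20]
  trim_outliers([-3, -2, 11, 12, 10]) -> 16  [called from main, line 32]
  tally_events(16, 1) -> 16  [called from main, line 34]
Origin of each log line:
  1: from main, line 31
  2: from trim_outliers, line 16
  3: from probe_limits, line 12
  4: from trim_outliers, line 19
  5-8: from clip_value, line 4
  9: from main, line 33
  10: from tally_events, line 23
A correct fix: line 35: replace `total` with `rate`.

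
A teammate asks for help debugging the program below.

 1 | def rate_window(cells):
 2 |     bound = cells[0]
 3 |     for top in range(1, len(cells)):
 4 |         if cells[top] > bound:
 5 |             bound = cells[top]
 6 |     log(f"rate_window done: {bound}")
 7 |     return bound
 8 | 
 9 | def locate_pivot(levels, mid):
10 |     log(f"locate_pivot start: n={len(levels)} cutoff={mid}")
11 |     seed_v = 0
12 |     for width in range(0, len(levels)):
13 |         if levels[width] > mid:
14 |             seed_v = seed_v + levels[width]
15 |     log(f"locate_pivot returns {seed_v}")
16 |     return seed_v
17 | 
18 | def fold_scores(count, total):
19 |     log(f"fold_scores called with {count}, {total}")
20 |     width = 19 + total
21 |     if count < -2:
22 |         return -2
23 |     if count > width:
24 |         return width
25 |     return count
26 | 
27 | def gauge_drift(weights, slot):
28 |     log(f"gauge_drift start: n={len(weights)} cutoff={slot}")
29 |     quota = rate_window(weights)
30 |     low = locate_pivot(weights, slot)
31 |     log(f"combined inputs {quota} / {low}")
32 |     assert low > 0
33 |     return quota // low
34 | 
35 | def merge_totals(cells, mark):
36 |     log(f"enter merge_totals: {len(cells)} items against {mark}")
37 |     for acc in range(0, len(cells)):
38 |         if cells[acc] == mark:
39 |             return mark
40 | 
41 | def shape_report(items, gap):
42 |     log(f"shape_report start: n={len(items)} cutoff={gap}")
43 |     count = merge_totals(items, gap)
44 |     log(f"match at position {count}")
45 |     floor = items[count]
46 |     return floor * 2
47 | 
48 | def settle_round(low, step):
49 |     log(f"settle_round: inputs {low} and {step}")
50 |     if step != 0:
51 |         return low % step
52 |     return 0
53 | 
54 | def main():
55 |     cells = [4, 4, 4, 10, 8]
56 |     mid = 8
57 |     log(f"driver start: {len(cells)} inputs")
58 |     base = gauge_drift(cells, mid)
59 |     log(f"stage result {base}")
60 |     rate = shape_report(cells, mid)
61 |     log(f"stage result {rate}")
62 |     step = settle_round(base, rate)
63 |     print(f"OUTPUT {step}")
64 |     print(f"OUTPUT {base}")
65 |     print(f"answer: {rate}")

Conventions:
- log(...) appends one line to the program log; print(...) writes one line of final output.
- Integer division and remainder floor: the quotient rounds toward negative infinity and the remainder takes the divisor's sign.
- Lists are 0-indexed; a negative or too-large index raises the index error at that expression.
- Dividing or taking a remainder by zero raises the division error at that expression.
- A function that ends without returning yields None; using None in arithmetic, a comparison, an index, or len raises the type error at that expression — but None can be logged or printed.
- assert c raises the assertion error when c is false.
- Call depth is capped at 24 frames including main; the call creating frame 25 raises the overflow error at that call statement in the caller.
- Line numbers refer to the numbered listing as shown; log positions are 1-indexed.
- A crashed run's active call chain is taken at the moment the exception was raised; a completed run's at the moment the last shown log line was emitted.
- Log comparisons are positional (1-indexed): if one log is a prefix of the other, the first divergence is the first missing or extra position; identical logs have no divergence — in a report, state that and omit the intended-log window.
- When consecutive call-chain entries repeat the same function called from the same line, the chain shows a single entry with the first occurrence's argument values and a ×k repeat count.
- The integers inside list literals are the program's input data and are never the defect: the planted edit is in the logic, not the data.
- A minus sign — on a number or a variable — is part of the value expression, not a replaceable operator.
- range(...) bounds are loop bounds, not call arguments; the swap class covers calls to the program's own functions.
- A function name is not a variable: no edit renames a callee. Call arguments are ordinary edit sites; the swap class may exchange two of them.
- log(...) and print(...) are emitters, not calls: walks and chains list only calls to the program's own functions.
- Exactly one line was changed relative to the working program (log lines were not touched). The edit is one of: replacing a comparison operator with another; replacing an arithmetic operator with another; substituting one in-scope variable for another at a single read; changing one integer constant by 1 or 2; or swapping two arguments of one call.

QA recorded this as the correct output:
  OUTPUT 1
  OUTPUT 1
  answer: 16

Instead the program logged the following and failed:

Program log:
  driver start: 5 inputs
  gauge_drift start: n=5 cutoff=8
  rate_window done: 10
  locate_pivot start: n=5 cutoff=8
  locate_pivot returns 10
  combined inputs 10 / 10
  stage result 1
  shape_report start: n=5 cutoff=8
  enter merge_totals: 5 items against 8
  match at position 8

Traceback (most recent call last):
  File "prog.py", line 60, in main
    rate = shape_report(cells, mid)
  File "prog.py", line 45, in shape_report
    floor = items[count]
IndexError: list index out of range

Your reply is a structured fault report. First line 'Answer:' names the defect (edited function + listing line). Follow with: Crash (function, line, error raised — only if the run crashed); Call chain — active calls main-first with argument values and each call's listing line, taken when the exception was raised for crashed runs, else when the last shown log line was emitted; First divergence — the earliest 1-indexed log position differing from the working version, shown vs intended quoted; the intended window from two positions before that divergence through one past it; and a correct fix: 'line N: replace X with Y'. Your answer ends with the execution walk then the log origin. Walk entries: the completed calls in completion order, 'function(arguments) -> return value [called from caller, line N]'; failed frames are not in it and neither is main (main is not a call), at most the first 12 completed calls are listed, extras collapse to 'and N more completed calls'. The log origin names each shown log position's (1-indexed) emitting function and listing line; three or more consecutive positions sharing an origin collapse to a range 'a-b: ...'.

Answer: the defect is in merge_totals at line 39.
The tell: Position 10 is the first bad log line: 'match at position 8' should read 'match at position 4'.
Crash: shape_report, line 45, IndexError.
Call chain: main -> shape_report([4, 4, 4, 10, 8], 8) (called at line 60).
First divergence: position 10 — shown 'match at position 8', intended 'match at position 4'.
Intended log window:
  8: shape_report start: n=5 cutoff=8
  9: enter merge_totals: 5 items against 8
  10: match at position 4
  11: stage result 16
Execution walk:
  rate_window([4, 4, 4, 10, 8]) -> 10  [called from gauge_drift, line 29]
  locate_pivot([4, 4, 4, 10, 8], 8) -> 10  [called from gauge_drift, line 30]
  gauge_drift([4, 4, 4, 10, 8], 8) -> 1  [called from main, line 58]
  merge_totals([4, 4, 4, 10, 8], 8) -> 8  [called from shape_report, line 43]
Log origins:
  1 — main, line 57
  2 — gauge_drift, line 28
  3 — rate_window, line 6
  4 — locate_pivot, line 10
  5 — locate_pivot, line 15
  6 — gauge_drift, line 31
  7 — main, line 59
  8 — shape_report, line 42
  9 — merge_totals, line 36
  10 — shape_report, line 44
A correct fix: line 39: replace `mark` with `acc`.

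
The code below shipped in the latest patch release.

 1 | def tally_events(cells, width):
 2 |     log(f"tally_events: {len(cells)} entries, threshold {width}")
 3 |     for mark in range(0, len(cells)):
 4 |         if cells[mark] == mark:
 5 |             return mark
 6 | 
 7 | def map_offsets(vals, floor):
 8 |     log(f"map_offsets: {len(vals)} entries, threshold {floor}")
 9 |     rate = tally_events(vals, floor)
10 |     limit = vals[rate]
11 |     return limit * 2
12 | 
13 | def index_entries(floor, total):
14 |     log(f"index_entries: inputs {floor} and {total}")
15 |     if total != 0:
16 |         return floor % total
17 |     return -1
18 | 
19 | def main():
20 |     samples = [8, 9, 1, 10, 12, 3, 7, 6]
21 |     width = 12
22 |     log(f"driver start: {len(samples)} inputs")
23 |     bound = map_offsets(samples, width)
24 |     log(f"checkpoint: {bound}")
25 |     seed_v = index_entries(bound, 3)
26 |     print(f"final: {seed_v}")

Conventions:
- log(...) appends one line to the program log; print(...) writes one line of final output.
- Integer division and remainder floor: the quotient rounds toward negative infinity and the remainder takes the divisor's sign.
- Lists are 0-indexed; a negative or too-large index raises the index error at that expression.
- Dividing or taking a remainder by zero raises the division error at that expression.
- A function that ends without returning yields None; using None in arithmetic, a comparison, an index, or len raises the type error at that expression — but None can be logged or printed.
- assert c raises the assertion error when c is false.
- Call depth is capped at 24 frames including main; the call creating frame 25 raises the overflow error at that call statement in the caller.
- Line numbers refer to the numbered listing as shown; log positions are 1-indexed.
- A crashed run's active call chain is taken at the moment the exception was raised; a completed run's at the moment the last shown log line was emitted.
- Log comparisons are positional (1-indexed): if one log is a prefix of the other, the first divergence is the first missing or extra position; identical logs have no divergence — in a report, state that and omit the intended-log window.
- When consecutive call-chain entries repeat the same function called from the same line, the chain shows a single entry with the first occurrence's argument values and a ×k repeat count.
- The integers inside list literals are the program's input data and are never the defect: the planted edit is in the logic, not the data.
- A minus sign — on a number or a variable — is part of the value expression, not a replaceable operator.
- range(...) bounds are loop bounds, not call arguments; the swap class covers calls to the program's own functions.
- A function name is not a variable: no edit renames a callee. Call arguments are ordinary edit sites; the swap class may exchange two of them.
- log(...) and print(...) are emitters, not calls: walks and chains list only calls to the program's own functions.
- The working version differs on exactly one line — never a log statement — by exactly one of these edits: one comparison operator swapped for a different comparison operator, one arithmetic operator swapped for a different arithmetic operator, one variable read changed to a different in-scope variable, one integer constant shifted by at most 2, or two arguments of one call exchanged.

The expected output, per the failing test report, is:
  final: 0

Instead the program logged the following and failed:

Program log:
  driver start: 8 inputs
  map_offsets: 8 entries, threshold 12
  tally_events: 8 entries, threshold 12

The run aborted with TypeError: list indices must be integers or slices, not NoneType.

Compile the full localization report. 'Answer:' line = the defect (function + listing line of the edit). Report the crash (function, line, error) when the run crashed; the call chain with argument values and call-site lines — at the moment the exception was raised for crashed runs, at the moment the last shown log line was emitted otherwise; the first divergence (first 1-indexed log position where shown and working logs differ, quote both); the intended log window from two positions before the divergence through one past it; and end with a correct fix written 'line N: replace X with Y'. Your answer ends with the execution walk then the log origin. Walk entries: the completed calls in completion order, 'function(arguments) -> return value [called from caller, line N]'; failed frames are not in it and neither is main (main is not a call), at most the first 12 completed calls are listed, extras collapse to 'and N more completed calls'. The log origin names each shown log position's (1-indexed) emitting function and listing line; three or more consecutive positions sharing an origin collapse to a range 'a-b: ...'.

Answer: the defect is in tally_events at line 4.
Key observation: The shown log is a 3-line prefix of the intended one, whose next entry is 'checkpoint: 24'.
Crash: map_offsets, line 10, TypeError.
Call chain: main -> map_offsets([8, 9, 1, 10, 12, 3, 7, 6], 12) (called at line 23).
First divergence: position 4 (shown log ended at 3 lines; the working version continues: 'checkpoint: 24').
Intended log window:
  2: map_offsets: 8 entries, threshold 12
  3: tally_events: 8 entries, threshold 12
  4: checkpoint: 24
  5: index_entries: inputs 24 and 3
Execution walk:
  tally_events([8, 9, 1, 10, 12, 3, 7, 6], 12) -> None  [called from map_offsets, line 9]
Log line origins:
  1 — main, line 22
  2 — map_offsets, line 8
  3 — tally_events, line 2
A correct fix: line 4: replace `cells[mark] == mark` with `cells[mark] == width`.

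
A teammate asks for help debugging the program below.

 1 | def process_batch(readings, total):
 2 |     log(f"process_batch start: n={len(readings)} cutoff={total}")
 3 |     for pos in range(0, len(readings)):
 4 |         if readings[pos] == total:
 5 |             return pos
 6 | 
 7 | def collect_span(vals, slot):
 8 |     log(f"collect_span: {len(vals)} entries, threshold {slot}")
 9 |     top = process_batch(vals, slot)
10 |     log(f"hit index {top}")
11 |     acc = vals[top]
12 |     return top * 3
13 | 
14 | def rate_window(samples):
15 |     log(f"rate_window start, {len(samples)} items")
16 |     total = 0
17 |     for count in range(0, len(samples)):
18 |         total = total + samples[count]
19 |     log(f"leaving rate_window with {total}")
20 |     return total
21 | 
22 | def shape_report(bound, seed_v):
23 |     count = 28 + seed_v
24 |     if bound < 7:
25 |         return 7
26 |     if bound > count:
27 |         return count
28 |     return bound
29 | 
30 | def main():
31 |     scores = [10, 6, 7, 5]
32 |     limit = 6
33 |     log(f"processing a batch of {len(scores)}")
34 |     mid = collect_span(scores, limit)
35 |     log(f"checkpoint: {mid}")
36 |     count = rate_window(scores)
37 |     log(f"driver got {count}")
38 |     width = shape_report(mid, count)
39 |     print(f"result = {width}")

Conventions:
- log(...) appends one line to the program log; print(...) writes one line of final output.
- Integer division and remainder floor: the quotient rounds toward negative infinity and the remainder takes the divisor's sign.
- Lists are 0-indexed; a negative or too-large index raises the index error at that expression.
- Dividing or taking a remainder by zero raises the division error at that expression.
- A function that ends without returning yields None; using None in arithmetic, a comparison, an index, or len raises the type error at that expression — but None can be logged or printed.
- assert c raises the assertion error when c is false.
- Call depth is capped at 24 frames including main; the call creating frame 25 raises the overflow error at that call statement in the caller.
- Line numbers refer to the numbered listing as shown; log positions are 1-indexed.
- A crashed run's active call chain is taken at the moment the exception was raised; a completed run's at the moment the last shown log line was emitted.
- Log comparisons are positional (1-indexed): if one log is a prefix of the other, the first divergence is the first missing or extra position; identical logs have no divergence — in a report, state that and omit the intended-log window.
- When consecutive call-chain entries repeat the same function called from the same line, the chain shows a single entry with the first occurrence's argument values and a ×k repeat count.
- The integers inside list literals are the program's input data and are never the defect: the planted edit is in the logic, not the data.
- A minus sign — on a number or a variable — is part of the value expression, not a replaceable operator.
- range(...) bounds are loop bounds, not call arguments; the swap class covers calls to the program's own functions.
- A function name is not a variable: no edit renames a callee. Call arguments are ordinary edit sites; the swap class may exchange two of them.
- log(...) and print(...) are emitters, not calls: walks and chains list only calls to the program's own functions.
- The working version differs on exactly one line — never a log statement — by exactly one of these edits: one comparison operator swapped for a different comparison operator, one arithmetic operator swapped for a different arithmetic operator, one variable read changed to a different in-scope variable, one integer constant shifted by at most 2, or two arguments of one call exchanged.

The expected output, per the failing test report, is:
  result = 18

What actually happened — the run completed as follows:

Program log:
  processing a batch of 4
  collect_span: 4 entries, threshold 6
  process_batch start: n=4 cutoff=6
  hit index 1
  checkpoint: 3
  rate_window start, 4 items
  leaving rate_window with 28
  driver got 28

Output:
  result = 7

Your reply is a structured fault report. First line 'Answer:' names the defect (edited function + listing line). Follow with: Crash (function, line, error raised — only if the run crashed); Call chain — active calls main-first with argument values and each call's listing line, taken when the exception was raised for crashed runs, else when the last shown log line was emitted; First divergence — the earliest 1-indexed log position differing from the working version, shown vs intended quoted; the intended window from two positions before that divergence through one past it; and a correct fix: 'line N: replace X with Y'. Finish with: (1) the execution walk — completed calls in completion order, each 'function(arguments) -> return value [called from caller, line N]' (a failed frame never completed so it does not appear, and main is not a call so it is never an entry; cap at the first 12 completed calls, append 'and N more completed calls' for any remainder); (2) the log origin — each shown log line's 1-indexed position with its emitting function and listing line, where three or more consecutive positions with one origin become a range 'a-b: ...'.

Answer: the defect is in collect_span at line 12.
The tell: The log first diverges at position 5: the faulty run prints 'checkpoint: 3' where the working version prints 'checkpoint: 18'.
Call chain: main.
First divergence: position 5 — shown 'checkpoint: 3', intended 'checkpoint: 18'.
Intended log window:
  3: process_batch start: n=4 cutoff=6
  4: hit index 1
  5: checkpoint: 18
  6: rate_window start, 4 items
Execution walk:
  process_batch([10, 6, 7, 5], 6) -> 1  [called from collect_span, line 9]
  collect_span([10, 6, 7, 5], 6) -> 3  [called from main, line 34]
  rate_window([10, 6, 7, 5]) -> 28  [called from main, line 36]
  shape_report(3, 28) -> 7  [called from main, line 38]
Log line origins:
  1: from main, line 33
  2: from collect_span, line 8
  3: from process_batch, line 2
  4: from collect_span, line 10
  5: from main, line 35
  6: from rate_window, line 15
  7: from rate_window, line 19
  8: from main, line 37
A correct fix: line 12: replace `top` with `acc`.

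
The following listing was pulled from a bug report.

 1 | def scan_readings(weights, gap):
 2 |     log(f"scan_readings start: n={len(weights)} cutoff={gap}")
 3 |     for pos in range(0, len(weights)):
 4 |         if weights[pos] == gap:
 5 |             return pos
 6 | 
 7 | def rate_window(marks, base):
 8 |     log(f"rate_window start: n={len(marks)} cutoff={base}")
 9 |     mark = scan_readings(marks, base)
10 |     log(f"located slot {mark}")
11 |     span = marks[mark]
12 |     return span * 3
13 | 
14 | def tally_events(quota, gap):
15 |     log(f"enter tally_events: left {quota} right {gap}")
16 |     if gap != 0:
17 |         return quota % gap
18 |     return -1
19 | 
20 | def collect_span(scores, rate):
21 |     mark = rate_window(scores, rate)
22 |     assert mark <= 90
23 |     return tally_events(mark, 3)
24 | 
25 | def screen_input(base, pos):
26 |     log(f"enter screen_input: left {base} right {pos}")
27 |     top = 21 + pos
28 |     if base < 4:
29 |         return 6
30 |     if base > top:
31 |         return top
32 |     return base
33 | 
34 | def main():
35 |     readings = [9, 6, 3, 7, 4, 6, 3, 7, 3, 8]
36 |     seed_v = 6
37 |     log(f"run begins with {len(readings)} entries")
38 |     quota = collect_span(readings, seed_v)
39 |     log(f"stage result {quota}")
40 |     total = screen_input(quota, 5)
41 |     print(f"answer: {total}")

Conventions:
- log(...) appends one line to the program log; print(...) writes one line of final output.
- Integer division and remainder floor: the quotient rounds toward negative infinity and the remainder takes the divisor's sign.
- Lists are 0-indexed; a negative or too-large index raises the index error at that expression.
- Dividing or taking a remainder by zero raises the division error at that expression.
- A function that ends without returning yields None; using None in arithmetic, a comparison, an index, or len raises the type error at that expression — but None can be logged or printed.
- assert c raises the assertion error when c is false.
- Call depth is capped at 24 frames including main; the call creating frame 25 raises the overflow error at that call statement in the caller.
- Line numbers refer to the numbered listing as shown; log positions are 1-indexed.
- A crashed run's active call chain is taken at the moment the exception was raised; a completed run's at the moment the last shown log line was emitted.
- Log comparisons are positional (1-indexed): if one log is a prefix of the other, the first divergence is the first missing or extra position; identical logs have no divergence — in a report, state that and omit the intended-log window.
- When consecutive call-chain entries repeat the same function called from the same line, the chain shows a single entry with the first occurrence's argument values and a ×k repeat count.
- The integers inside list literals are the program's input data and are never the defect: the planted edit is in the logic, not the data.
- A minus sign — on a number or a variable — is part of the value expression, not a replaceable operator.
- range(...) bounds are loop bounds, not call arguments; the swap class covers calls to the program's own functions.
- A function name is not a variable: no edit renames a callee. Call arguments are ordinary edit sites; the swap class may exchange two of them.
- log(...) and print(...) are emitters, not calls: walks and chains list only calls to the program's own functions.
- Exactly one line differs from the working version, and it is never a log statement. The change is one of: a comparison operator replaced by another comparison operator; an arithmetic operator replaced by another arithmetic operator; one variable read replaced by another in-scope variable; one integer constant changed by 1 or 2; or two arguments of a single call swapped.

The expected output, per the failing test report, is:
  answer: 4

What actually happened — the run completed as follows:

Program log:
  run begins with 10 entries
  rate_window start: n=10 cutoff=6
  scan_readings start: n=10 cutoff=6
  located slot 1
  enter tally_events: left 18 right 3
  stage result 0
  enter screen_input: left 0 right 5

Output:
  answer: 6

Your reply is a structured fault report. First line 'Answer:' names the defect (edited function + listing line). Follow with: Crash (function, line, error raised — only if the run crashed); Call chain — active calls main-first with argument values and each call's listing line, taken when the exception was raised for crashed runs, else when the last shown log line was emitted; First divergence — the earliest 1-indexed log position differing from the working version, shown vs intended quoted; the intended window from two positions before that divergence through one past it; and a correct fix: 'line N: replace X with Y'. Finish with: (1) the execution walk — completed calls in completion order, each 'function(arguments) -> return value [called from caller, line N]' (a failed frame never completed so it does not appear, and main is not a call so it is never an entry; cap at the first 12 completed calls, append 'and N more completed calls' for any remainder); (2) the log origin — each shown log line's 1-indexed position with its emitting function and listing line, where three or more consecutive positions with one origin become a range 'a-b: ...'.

Answer: the defect is in screen_input at line 29.
The tell: Nothing in the log betrays the bug — only the output does.
Call chain: main -> screen_input(0, 5) (called at line 40).
First divergence: none (the log streams are identical).
Execution walk:
  scan_readings([9, 6, 3, 7, 4, 6, 3, 7, 3, 8], 6) -> 1  [called from rate_window, line 9]
  rate_window([9, 6, 3, 7, 4, 6, 3, 7, 3, 8], 6) -> 18  [called from collect_span, line 21]
  tally_events(18, 3) -> 0  [called from collect_span, line 23]
  collect_span([9, 6, 3, 7, 4, 6, 3, 7, 3, 8], 6) -> 0  [called from main, line 38]
  screen_input(0, 5) -> 6  [called from main, line 40]
Log line origins:
  1: emitted by main (line 37)
  2: emitted by rate_window (line 8)
  3: emitted by scan_readings (line 2)
  4: emitted by rate_window (line 10)
  5: emitted by tally_events (line 15)
  6: emitted by main (line 39)
  7: emitted by screen_input (line 26)
A correct fix: line 29: replace `6` with `4`.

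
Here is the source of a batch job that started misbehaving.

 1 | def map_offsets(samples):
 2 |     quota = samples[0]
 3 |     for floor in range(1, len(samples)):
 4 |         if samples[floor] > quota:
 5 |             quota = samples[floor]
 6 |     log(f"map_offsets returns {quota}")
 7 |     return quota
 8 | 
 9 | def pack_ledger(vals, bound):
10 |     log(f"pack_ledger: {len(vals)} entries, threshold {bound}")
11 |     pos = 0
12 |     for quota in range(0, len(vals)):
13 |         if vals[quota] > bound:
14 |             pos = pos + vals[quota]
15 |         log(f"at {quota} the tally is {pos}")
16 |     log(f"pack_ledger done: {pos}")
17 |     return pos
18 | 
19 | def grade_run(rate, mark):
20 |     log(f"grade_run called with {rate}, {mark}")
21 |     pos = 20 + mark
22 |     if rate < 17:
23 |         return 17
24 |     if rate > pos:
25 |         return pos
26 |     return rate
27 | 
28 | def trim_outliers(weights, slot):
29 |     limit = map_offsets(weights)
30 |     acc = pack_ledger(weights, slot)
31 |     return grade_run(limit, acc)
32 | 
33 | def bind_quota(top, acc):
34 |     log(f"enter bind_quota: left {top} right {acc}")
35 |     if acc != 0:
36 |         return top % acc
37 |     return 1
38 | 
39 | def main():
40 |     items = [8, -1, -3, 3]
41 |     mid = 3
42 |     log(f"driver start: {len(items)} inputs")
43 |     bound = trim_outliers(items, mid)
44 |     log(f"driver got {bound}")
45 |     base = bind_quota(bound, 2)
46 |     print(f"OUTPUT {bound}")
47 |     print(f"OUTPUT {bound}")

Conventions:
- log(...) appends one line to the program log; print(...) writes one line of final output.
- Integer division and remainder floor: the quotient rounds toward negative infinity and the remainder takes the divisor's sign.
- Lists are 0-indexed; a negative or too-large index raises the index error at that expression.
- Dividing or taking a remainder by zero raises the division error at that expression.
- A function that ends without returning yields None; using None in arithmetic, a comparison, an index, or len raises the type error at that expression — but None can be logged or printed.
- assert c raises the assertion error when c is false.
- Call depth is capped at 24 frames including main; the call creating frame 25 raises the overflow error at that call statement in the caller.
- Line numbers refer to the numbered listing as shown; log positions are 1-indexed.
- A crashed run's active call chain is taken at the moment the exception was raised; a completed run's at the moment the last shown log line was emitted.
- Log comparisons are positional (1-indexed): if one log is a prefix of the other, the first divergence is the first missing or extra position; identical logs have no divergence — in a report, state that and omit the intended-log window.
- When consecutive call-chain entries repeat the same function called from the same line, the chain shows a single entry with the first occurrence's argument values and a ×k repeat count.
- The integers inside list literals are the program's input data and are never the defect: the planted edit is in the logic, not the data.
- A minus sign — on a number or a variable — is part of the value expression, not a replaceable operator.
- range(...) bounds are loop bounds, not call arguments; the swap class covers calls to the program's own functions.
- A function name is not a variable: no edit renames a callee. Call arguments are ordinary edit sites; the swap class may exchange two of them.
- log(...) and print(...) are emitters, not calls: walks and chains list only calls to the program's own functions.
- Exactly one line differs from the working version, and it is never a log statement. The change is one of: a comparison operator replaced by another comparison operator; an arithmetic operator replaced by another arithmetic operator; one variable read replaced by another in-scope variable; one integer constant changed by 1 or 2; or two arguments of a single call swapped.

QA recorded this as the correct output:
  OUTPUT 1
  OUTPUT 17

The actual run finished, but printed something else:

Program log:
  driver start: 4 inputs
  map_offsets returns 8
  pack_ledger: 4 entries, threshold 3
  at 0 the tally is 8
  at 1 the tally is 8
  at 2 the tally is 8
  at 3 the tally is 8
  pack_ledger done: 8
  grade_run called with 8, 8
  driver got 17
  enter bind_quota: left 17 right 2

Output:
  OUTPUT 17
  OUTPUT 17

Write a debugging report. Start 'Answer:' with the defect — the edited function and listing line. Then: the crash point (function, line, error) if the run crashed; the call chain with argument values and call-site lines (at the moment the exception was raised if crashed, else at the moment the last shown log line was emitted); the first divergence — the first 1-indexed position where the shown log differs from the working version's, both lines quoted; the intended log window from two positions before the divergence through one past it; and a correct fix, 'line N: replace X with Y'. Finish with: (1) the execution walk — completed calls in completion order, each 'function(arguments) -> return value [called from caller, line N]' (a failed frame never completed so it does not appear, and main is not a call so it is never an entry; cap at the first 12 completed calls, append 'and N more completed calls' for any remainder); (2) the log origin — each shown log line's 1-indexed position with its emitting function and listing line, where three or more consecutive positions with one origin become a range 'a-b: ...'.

Answer: the defect is in main at line 46.
Core observation: Log streams are identical — the defect surfaces only in the printed output.
Call chain: main -> bind_quota(17, 2) (called at line 45).
First divergence: none (the log streams are identical).
Execution walk:
  map_offsets([8, -1, -3, 3]) -> 8  [called from trim_outliers, line 29]
  pack_ledger([8, -1, -3, 3], 3) -> 8  [called from trim_outliers, line 30]
  grade_run(8, 8) -> 17  [called from trim_outliers, line 31]
  trim_outliers([8, -1, -3, 3], 3) -> 17  [called from main, line 43]
  bind_quota(17, 2) -> 1  [called from main, line 45]
Log line origins:
  1: logged in main at line 42
  2: logged in map_offsets at line 6
  3: logged in pack_ledger at line 10
  4-7: logged in pack_ledger at line 15
  8: logged in pack_ledger at line 16
  9: logged in grade_run at line 20
  10: logged in main at line 44
  11: logged in bind_quota at line 34
A correct fix: line 46: replace `bound` with `base`.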